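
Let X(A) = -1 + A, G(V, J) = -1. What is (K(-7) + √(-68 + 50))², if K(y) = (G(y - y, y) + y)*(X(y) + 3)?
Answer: 1582 + 240*I*√2 ≈ 1582.0 + 339.41*I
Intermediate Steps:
K(y) = (-1 + y)*(2 + y) (K(y) = (-1 + y)*((-1 + y) + 3) = (-1 + y)*(2 + y))
(K(-7) + √(-68 + 50))² = ((-2 - 7 + (-7)²) + √(-68 + 50))² = ((-2 - 7 + 49) + √(-18))² = (40 + 3*I*√2)²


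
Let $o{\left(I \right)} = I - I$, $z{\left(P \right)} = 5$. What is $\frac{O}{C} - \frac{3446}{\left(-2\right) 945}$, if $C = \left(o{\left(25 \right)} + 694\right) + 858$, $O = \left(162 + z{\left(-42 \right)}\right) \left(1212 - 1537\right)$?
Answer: $- \frac{48615779}{1466640} \approx -33.148$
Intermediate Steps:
$o{\left(I \right)} = 0$
$O = -54275$ ($O = \left(162 + 5\right) \left(1212 - 1537\right) = 167 \left(-325\right) = -54275$)
$C = 1552$ ($C = \left(0 + 694\right) + 858 = 694 + 858 = 1552$)
$\frac{O}{C} - \frac{3446}{\left(-2\right) 945} = - \frac{54275}{1552} - \frac{3446}{\left(-2\right) 945} = \left(-54275\right) \frac{1}{1552} - \frac{3446}{-1890} = - \frac{54275}{1552} - - \frac{1723}{945} = - \frac{54275}{1552} + \frac{1723}{945} = - \frac{48615779}{1466640}$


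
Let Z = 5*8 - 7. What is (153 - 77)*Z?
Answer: 2508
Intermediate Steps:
Z = 33 (Z = 40 - 7 = 33)
(153 - 77)*Z = (153 - 77)*33 = 76*33 = 2508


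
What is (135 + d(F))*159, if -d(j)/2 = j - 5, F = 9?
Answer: 20193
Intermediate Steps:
d(j) = 10 - 2*j (d(j) = -2*(j - 5) = -2*(-5 + j) = 10 - 2*j)
(135 + d(F))*159 = (135 + (10 - 2*9))*159 = (135 + (10 - 18))*159 = (135 - 8)*159 = 127*159 = 20193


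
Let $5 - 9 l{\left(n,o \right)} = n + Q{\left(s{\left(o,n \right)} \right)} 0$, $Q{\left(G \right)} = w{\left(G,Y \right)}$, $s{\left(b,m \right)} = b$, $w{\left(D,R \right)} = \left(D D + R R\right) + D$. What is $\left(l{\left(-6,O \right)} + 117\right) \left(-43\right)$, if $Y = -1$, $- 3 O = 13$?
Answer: $- \frac{45752}{9} \approx -5083.6$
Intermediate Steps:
$O = - \frac{13}{3}$ ($O = \left(- \frac{1}{3}\right) 13 = - \frac{13}{3} \approx -4.3333$)
$w{\left(D,R \right)} = D + D^{2} + R^{2}$ ($w{\left(D,R \right)} = \left(D^{2} + R^{2}\right) + D = D + D^{2} + R^{2}$)
$Q{\left(G \right)} = 1 + G + G^{2}$ ($Q{\left(G \right)} = G + G^{2} + \left(-1\right)^{2} = G + G^{2} + 1 = 1 + G + G^{2}$)
$l{\left(n,o \right)} = \frac{5}{9} - \frac{n}{9}$ ($l{\left(n,o \right)} = \frac{5}{9} - \frac{n + \left(1 + o + o^{2}\right) 0}{9} = \frac{5}{9} - \frac{n + 0}{9} = \frac{5}{9} - \frac{n}{9}$)
$\left(l{\left(-6,O \right)} + 117\right) \left(-43\right) = \left(\left(\frac{5}{9} - - \frac{2}{3}\right) + 117\right) \left(-43\right) = \left(\left(\frac{5}{9} + \frac{2}{3}\right) + 117\right) \left(-43\right) = \left(\frac{11}{9} + 117\right) \left(-43\right) = \frac{1064}{9} \left(-43\right) = - \frac{45752}{9}$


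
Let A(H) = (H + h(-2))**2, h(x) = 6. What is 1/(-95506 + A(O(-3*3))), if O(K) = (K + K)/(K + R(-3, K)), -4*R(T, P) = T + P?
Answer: -1/95425 ≈ -1.0479e-5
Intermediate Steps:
R(T, P) = -P/4 - T/4 (R(T, P) = -(T + P)/4 = -(P + T)/4 = -P/4 - T/4)
O(K) = 2*K/(3/4 + 3*K/4) (O(K) = (K + K)/(K + (-K/4 - 1/4*(-3))) = (2*K)/(K + (-K/4 + 3/4)) = (2*K)/(K + (3/4 - K/4)) = (2*K)/(3/4 + 3*K/4) = 2*K/(3/4 + 3*K/4))
A(H) = (6 + H)**2 (A(H) = (H + 6)**2 = (6 + H)**2)
1/(-95506 + A(O(-3*3))) = 1/(-95506 + (6 + 8*(-3*3)/(3*(1 - 3*3)))**2) = 1/(-95506 + (6 + (8/3)*(-9)/(1 - 9))**2) = 1/(-95506 + (6 + (8/3)*(-9)/(-8))**2) = 1/(-95506 + (6 + (8/3)*(-9)*(-1/8))**2) = 1/(-95506 + (6 + 3)**2) = 1/(-95506 + 9**2) = 1/(-95506 + 81) = 1/(-95425) = -1/95425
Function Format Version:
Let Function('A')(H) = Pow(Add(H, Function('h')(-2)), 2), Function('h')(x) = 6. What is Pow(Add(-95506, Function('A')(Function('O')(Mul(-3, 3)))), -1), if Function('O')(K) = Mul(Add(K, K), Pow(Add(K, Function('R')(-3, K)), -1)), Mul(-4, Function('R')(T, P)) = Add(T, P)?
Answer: Rational(-1, 95425) ≈ -1.0479e-5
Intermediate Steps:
Function('R')(T, P) = Add(Mul(Rational(-1, 4), P), Mul(Rational(-1, 4), T)) (Function('R')(T, P) = Mul(Rational(-1, 4), Add(T, P)) = Mul(Rational(-1, 4), Add(P, T)) = Add(Mul(Rational(-1, 4), P), Mul(Rational(-1, 4), T)))
Function('O')(K) = Mul(2, K, Pow(Add(Rational(3, 4), Mul(Rational(3, 4), K)), -1)) (Function('O')(K) = Mul(Add(K, K), Pow(Add(K, Add(Mul(Rational(-1, 4), K), Mul(Rational(-1, 4), -3))), -1)) = Mul(Mul(2, K), Pow(Add(K, Add(Mul(Rational(-1, 4), K), Rational(3, 4))), -1)) = Mul(Mul(2, K), Pow(Add(K, Add(Rational(3, 4), Mul(Rational(-1, 4), K))), -1)) = Mul(Mul(2, K), Pow(Add(Rational(3, 4), Mul(Rational(3, 4), K)), -1)) = Mul(2, K, Pow(Add(Rational(3, 4), Mul(Rational(3, 4), K)), -1)))
Function('A')(H) = Pow(Add(6, H), 2) (Function('A')(H) = Pow(Add(H, 6), 2) = Pow(Add(6, H), 2))
Pow(Add(-95506, Function('A')(Function('O')(Mul(-3, 3)))), -1) = Pow(Add(-95506, Pow(Add(6, Mul(Rational(8, 3), Mul(-3, 3), Pow(Add(1, Mul(-3, 3)), -1))), 2)), -1) = Pow(Add(-95506, Pow(Add(6, Mul(Rational(8, 3), -9, Pow(Add(1, -9), -1))), 2)), -1) = Pow(Add(-95506, Pow(Add(6, Mul(Rational(8, 3), -9, Pow(-8, -1))), 2)), -1) = Pow(Add(-95506, Pow(Add(6, Mul(Rational(8, 3), -9, Rational(-1, 8))), 2)), -1) = Pow(Add(-95506, Pow(Add(6, 3), 2)), -1) = Pow(Add(-95506, Pow(9, 2)), -1) = Pow(Add(-95506, 81), -1) = Pow(-95425, -1) = Rational(-1, 95425)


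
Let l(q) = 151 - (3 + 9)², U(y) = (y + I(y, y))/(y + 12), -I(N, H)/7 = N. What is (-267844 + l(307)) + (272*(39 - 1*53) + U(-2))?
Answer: -1358219/5 ≈ -2.7164e+5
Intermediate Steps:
I(N, H) = -7*N
U(y) = -6*y/(12 + y) (U(y) = (y - 7*y)/(y + 12) = (-6*y)/(12 + y) = -6*y/(12 + y))
l(q) = 7 (l(q) = 151 - 1*12² = 151 - 1*144 = 151 - 144 = 7)
(-267844 + l(307)) + (272*(39 - 1*53) + U(-2)) = (-267844 + 7) + (272*(39 - 1*53) - 6*(-2)/(12 - 2)) = -267837 + (272*(39 - 53) - 6*(-2)/10) = -267837 + (272*(-14) - 6*(-2)*⅒) = -267837 + (-3808 + 6/5) = -267837 - 19034/5 = -1358219/5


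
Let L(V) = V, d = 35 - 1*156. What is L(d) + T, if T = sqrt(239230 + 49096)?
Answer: -121 + sqrt(288326) ≈ 415.96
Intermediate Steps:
T = sqrt(288326) ≈ 536.96
d = -121 (d = 35 - 156 = -121)
L(d) + T = -121 + sqrt(288326)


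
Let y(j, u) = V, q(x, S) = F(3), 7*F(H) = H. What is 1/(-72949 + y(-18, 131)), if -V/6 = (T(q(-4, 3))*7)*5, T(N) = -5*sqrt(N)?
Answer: -72949/5321084101 - 150*sqrt(21)/5321084101 ≈ -1.3839e-5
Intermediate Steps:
F(H) = H/7
q(x, S) = 3/7 (q(x, S) = (1/7)*3 = 3/7)
V = 150*sqrt(21) (V = -6*-5*sqrt(21)/7*7*5 = -6*(-5*sqrt(21))*5 = -(-150)*sqrt(21) = 150*sqrt(21) ≈ 687.39)
y(j, u) = 150*sqrt(21)
1/(-72949 + y(-18, 131)) = 1/(-72949 + 150*sqrt(21))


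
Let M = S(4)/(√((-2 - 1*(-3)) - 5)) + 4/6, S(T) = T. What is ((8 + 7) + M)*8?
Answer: 376/3 - 16*I ≈ 125.33 - 16.0*I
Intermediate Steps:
M = ⅔ - 2*I (M = 4/(√((-2 - 1*(-3)) - 5)) + 4/6 = 4/(√((-2 + 3) - 5)) + 4*(⅙) = 4/(√(1 - 5)) + ⅔ = 4/(√(-4)) + ⅔ = 4/((2*I)) + ⅔ = 4*(-I/2) + ⅔ = -2*I + ⅔ = ⅔ - 2*I ≈ 0.66667 - 2.0*I)
((8 + 7) + M)*8 = ((8 + 7) + (⅔ - 2*I))*8 = (15 + (⅔ - 2*I))*8 = (47/3 - 2*I)*8 = 376/3 - 16*I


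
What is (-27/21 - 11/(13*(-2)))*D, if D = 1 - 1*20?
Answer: 2983/182 ≈ 16.390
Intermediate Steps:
D = -19 (D = 1 - 20 = -19)
(-27/21 - 11/(13*(-2)))*D = (-27/21 - 11/(13*(-2)))*(-19) = (-27*1/21 - 11/(-26))*(-19) = (-9/7 - 11*(-1/26))*(-19) = (-9/7 + 11/26)*(-19) = -157/182*(-19) = 2983/182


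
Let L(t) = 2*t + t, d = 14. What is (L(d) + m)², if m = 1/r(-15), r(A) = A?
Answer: 395641/225 ≈ 1758.4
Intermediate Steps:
m = -1/15 (m = 1/(-15) = -1/15 ≈ -0.066667)
L(t) = 3*t
(L(d) + m)² = (3*14 - 1/15)² = (42 - 1/15)² = (629/15)² = 395641/225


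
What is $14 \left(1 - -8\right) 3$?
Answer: $378$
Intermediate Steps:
$14 \left(1 - -8\right) 3 = 14 \left(1 + 8\right) 3 = 14 \cdot 9 \cdot 3 = 126 \cdot 3 = 378$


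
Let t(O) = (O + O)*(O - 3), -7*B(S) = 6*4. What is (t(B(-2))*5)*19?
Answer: 205200/49 ≈ 4187.8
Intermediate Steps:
B(S) = -24/7 (B(S) = -6*4/7 = -⅐*24 = -24/7)
t(O) = 2*O*(-3 + O) (t(O) = (2*O)*(-3 + O) = 2*O*(-3 + O))
(t(B(-2))*5)*19 = ((2*(-24/7)*(-3 - 24/7))*5)*19 = ((2*(-24/7)*(-45/7))*5)*19 = ((2160/49)*5)*19 = (10800/49)*19 = 205200/49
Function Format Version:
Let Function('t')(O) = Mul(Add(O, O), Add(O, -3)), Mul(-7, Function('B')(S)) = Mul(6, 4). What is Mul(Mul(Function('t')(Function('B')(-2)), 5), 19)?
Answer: Rational(205200, 49) ≈ 4187.8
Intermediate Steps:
Function('B')(S) = Rational(-24, 7) (Function('B')(S) = Mul(Rational(-1, 7), Mul(6, 4)) = Mul(Rational(-1, 7), 24) = Rational(-24, 7))
Function('t')(O) = Mul(2, O, Add(-3, O)) (Function('t')(O) = Mul(Mul(2, O), Add(-3, O)) = Mul(2, O, Add(-3, O)))
Mul(Mul(Function('t')(Function('B')(-2)), 5), 19) = Mul(Mul(Mul(2, Rational(-24, 7), Add(-3, Rational(-24, 7))), 5), 19) = Mul(Mul(Mul(2, Rational(-24, 7), Rational(-45, 7)), 5), 19) = Mul(Mul(Rational(2160, 49), 5), 19) = Mul(Rational(10800, 49), 19) = Rational(205200, 49)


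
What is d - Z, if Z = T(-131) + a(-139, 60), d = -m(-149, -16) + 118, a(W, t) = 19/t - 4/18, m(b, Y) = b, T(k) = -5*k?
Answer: -69857/180 ≈ -388.09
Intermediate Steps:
a(W, t) = -2/9 + 19/t (a(W, t) = 19/t - 4*1/18 = 19/t - 2/9 = -2/9 + 19/t)
d = 267 (d = -1*(-149) + 118 = 149 + 118 = 267)
Z = 117917/180 (Z = -5*(-131) + (-2/9 + 19/60) = 655 + (-2/9 + 19*(1/60)) = 655 + (-2/9 + 19/60) = 655 + 17/180 = 117917/180 ≈ 655.09)
d - Z = 267 - 1*117917/180 = 267 - 117917/180 = -69857/180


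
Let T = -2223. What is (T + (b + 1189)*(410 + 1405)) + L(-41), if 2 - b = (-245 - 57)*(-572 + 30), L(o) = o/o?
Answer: -294927017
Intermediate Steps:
L(o) = 1
b = -163682 (b = 2 - (-245 - 57)*(-572 + 30) = 2 - (-302)*(-542) = 2 - 1*163684 = 2 - 163684 = -163682)
(T + (b + 1189)*(410 + 1405)) + L(-41) = (-2223 + (-163682 + 1189)*(410 + 1405)) + 1 = (-2223 - 162493*1815) + 1 = (-2223 - 294924795) + 1 = -294927018 + 1 = -294927017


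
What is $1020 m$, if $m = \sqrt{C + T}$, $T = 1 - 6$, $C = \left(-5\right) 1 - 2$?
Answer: $2040 i \sqrt{3} \approx 3533.4 i$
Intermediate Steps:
$C = -7$ ($C = -5 - 2 = -7$)
$T = -5$ ($T = 1 - 6 = -5$)
$m = 2 i \sqrt{3}$ ($m = \sqrt{-7 - 5} = \sqrt{-12} = 2 i \sqrt{3} \approx 3.4641 i$)
$1020 m = 1020 \cdot 2 i \sqrt{3} = 2040 i \sqrt{3}$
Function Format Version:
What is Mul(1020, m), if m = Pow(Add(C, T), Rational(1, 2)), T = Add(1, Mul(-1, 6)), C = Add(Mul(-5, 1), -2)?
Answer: Mul(2040, I, Pow(3, Rational(1, 2))) ≈ Mul(3533.4, I)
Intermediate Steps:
C = -7 (C = Add(-5, -2) = -7)
T = -5 (T = Add(1, -6) = -5)
m = Mul(2, I, Pow(3, Rational(1, 2))) (m = Pow(Add(-7, -5), Rational(1, 2)) = Pow(-12, Rational(1, 2)) = Mul(2, I, Pow(3, Rational(1, 2))) ≈ Mul(3.4641, I))
Mul(1020, m) = Mul(1020, Mul(2, I, Pow(3, Rational(1, 2)))) = Mul(2040, I, Pow(3, Rational(1, 2)))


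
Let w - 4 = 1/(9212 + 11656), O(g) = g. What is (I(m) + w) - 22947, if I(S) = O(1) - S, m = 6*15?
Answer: -480631775/20868 ≈ -23032.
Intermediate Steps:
m = 90
I(S) = 1 - S
w = 83473/20868 (w = 4 + 1/(9212 + 11656) = 4 + 1/20868 = 83473/20868 ≈ 4.0000)
(I(m) + w) - 22947 = ((1 - 1*90) + 83473/20868) - 22947 = ((1 - 90) + 83473/20868) - 22947 = (-89 + 83473/20868) - 22947 = -1773779/20868 - 22947 = -480631775/20868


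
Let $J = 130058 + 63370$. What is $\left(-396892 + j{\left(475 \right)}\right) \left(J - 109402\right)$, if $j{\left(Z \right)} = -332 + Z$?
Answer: $-33337231474$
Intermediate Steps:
$J = 193428$
$\left(-396892 + j{\left(475 \right)}\right) \left(J - 109402\right) = \left(-396892 + \left(-332 + 475\right)\right) \left(193428 - 109402\right) = \left(-396892 + 143\right) 84026 = \left(-396749\right) 84026 = -33337231474$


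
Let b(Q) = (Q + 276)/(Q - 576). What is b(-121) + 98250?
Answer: 68480095/697 ≈ 98250.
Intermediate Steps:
b(Q) = (276 + Q)/(-576 + Q)
b(-121) + 98250 = (276 - 121)/(-576 - 121) + 98250 = 155/(-697) + 98250 = -1/697*155 + 98250 = -155/697 + 98250 = 68480095/697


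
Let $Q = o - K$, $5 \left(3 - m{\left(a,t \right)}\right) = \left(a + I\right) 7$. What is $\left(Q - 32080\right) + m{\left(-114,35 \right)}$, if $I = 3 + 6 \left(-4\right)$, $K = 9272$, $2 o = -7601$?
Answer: $- \frac{89921}{2} \approx -44961.0$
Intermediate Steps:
$o = - \frac{7601}{2}$ ($o = \frac{1}{2} \left(-7601\right) = - \frac{7601}{2} \approx -3800.5$)
$I = -21$ ($I = 3 - 24 = -21$)
$m{\left(a,t \right)} = \frac{162}{5} - \frac{7 a}{5}$ ($m{\left(a,t \right)} = 3 - \frac{\left(a - 21\right) 7}{5} = 3 - \frac{\left(-21 + a\right) 7}{5} = 3 - \frac{-147 + 7 a}{5} = 3 - \left(- \frac{147}{5} + \frac{7 a}{5}\right) = \frac{162}{5} - \frac{7 a}{5}$)
$Q = - \frac{26145}{2}$ ($Q = - \frac{7601}{2} - 9272 = - \frac{26145}{2} \approx -13073.0$)
$\left(Q - 32080\right) + m{\left(-114,35 \right)} = \left(- \frac{26145}{2} - 32080\right) + \left(\frac{162}{5} - - \frac{798}{5}\right) = - \frac{90305}{2} + \left(\frac{162}{5} + \frac{798}{5}\right) = - \frac{90305}{2} + 192 = - \frac{89921}{2}$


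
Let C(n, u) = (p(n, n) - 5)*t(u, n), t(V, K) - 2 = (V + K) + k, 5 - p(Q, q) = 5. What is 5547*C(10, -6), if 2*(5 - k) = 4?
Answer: -249615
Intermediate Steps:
k = 3 (k = 5 - ½*4 = 5 - 2 = 3)
p(Q, q) = 0 (p(Q, q) = 5 - 1*5 = 5 - 5 = 0)
t(V, K) = 5 + K + V (t(V, K) = 2 + ((V + K) + 3) = 2 + ((K + V) + 3) = 2 + (3 + K + V) = 5 + K + V)
C(n, u) = -25 - 5*n - 5*u (C(n, u) = (0 - 5)*(5 + n + u) = -5*(5 + n + u) = -25 - 5*n - 5*u)
5547*C(10, -6) = 5547*(-25 - 5*10 - 5*(-6)) = 5547*(-25 - 50 + 30) = 5547*(-45) = -249615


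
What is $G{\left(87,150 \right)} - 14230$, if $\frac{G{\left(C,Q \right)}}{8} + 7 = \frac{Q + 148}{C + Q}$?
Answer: $- \frac{3383398}{237} \approx -14276.0$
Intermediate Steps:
$G{\left(C,Q \right)} = -56 + \frac{8 \left(148 + Q\right)}{C + Q}$ ($G{\left(C,Q \right)} = -56 + 8 \frac{Q + 148}{C + Q} = -56 + 8 \frac{148 + Q}{C + Q} = -56 + \frac{8 \left(148 + Q\right)}{C + Q}$)
$G{\left(87,150 \right)} - 14230 = \frac{8 \left(148 - 609 - 900\right)}{87 + 150} - 14230 = \frac{8 \left(148 - 609 - 900\right)}{237} - 14230 = 8 \cdot \frac{1}{237} \left(-1361\right) - 14230 = - \frac{10888}{237} - 14230 = - \frac{3383398}{237}$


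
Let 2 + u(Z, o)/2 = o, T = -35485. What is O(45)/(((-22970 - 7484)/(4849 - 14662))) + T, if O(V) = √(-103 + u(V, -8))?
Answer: -35485 + 9813*I*√123/30454 ≈ -35485.0 + 3.5736*I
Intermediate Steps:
u(Z, o) = -4 + 2*o
O(V) = I*√123 (O(V) = √(-103 + (-4 + 2*(-8))) = √(-103 + (-4 - 16)) = √(-103 - 20) = √(-123) = I*√123)
O(45)/(((-22970 - 7484)/(4849 - 14662))) + T = (I*√123)/(((-22970 - 7484)/(4849 - 14662))) - 35485 = (I*√123)/((-30454/(-9813))) - 35485 = (I*√123)/((-30454*(-1/9813))) - 35485 = (I*√123)/(30454/9813) - 35485 = (I*√123)*(9813/30454) - 35485 = 9813*I*√123/30454 - 35485 = -35485 + 9813*I*√123/30454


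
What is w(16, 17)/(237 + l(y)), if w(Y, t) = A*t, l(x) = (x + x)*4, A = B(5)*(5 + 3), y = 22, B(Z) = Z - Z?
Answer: 0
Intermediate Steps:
B(Z) = 0
A = 0 (A = 0*(5 + 3) = 0*8 = 0)
l(x) = 8*x (l(x) = (2*x)*4 = 8*x)
w(Y, t) = 0 (w(Y, t) = 0*t = 0)
w(16, 17)/(237 + l(y)) = 0/(237 + 8*22) = 0/(237 + 176) = 0/413 = 0*(1/413) = 0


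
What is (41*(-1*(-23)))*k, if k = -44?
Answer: -41492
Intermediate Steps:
(41*(-1*(-23)))*k = (41*(-1*(-23)))*(-44) = (41*23)*(-44) = 943*(-44) = -41492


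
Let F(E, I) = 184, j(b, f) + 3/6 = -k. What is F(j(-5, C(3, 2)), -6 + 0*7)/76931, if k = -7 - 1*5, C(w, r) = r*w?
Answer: 184/76931 ≈ 0.0023918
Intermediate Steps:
k = -12 (k = -7 - 5 = -12)
j(b, f) = 23/2 (j(b, f) = -1/2 - 1*(-12) = -1/2 + 12 = 23/2)
F(j(-5, C(3, 2)), -6 + 0*7)/76931 = 184/76931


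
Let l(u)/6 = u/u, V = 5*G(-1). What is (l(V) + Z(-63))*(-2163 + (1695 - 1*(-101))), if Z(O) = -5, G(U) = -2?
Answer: -367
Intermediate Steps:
V = -10 (V = 5*(-2) = -10)
l(u) = 6 (l(u) = 6*(u/u) = 6*1 = 6)
(l(V) + Z(-63))*(-2163 + (1695 - 1*(-101))) = (6 - 5)*(-2163 + (1695 - 1*(-101))) = 1*(-2163 + (1695 + 101)) = 1*(-2163 + 1796) = 1*(-367) = -367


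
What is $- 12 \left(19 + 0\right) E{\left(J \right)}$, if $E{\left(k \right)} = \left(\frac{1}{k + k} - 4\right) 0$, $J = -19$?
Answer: $0$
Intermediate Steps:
$E{\left(k \right)} = 0$ ($E{\left(k \right)} = \left(\frac{1}{2 k} - 4\right) 0 = \left(-4 + \frac{1}{2 k}\right) 0 = 0$)
$- 12 \left(19 + 0\right) E{\left(J \right)} = - 12 \left(19 + 0\right) 0 = \left(-12\right) 19 \cdot 0 = \left(-228\right) 0 = 0$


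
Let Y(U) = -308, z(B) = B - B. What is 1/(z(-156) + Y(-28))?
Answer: -1/308 ≈ -0.0032468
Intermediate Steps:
z(B) = 0
1/(z(-156) + Y(-28)) = 1/(0 - 308) = 1/(-308) = -1/308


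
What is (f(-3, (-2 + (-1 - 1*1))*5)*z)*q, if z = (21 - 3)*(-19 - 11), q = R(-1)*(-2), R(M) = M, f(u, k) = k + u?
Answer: 24840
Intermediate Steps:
q = 2 (q = -1*(-2) = 2)
z = -540 (z = 18*(-30) = -540)
(f(-3, (-2 + (-1 - 1*1))*5)*z)*q = (((-2 + (-1 - 1*1))*5 - 3)*(-540))*2 = (((-2 + (-1 - 1))*5 - 3)*(-540))*2 = (((-2 - 2)*5 - 3)*(-540))*2 = ((-4*5 - 3)*(-540))*2 = ((-20 - 3)*(-540))*2 = -23*(-540)*2 = 12420*2 = 24840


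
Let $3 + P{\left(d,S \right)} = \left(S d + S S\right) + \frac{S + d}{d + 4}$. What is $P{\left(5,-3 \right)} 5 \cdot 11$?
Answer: $- \frac{4345}{9} \approx -482.78$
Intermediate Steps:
$P{\left(d,S \right)} = -3 + S^{2} + S d + \frac{S + d}{4 + d}$ ($P{\left(d,S \right)} = -3 + \left(\left(S d + S S\right) + \frac{S + d}{d + 4}\right) = -3 + \left(\left(S d + S^{2}\right) + \frac{S + d}{4 + d}\right) = -3 + \left(\left(S^{2} + S d\right) + \frac{S + d}{4 + d}\right) = -3 + \left(S^{2} + S d + \frac{S + d}{4 + d}\right) = -3 + S^{2} + S d + \frac{S + d}{4 + d}$)
$P{\left(5,-3 \right)} 5 \cdot 11 = \frac{-12 - 3 - 10 + 4 \left(-3\right)^{2} - 3 \cdot 5^{2} + 5 \left(-3\right)^{2} + 4 \left(-3\right) 5}{4 + 5} \cdot 5 \cdot 11 = \frac{-12 - 3 - 10 + 4 \cdot 9 - 75 + 5 \cdot 9 - 60}{9} \cdot 5 \cdot 11 = \frac{-12 - 3 - 10 + 36 - 75 + 45 - 60}{9} \cdot 5 \cdot 11 = \frac{1}{9} \left(-79\right) 5 \cdot 11 = \left(- \frac{79}{9}\right) 5 \cdot 11 = \left(- \frac{395}{9}\right) 11 = - \frac{4345}{9}$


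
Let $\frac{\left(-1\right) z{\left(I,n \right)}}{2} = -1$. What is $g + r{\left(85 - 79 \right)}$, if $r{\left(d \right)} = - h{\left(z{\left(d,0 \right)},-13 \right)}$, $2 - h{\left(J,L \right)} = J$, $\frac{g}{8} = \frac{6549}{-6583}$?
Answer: $- \frac{52392}{6583} \approx -7.9587$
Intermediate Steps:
$z{\left(I,n \right)} = 2$ ($z{\left(I,n \right)} = \left(-2\right) \left(-1\right) = 2$)
$g = - \frac{52392}{6583}$ ($g = 8 \frac{6549}{-6583} = 8 \cdot 6549 \left(- \frac{1}{6583}\right) = 8 \left(- \frac{6549}{6583}\right) = - \frac{52392}{6583} \approx -7.9587$)
$h{\left(J,L \right)} = 2 - J$
$r{\left(d \right)} = 0$ ($r{\left(d \right)} = - (2 - 2) = \left(-1\right) 0 = 0$)
$g + r{\left(85 - 79 \right)} = - \frac{52392}{6583} + 0 = - \frac{52392}{6583}$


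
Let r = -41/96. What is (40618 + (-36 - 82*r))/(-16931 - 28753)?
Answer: -1949617/2192832 ≈ -0.88909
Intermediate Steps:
r = -41/96 (r = -41*1/96 = -41/96 ≈ -0.42708)
(40618 + (-36 - 82*r))/(-16931 - 28753) = (40618 + (-36 - 82*(-41/96)))/(-16931 - 28753) = (40618 + (-36 + 1681/48))/(-45684) = (40618 - 47/48)*(-1/45684) = (1949617/48)*(-1/45684) = -1949617/2192832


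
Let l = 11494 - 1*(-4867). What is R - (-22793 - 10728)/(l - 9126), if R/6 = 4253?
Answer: 184656251/7235 ≈ 25523.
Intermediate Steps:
R = 25518 (R = 6*4253 = 25518)
l = 16361 (l = 11494 + 4867 = 16361)
R - (-22793 - 10728)/(l - 9126) = 25518 - (-22793 - 10728)/(16361 - 9126) = 25518 - (-33521)/7235 = 25518 - 1*(-33521/7235) = 25518 + 33521/7235 = 184656251/7235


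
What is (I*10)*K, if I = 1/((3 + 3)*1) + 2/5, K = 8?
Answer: 136/3 ≈ 45.333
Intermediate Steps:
I = 17/30 (I = 1/6 + 2*(1/5) = (1/6)*1 + 2/5 = 1/6 + 2/5 = 17/30 ≈ 0.56667)
(I*10)*K = ((17/30)*10)*8 = (17/3)*8 = 136/3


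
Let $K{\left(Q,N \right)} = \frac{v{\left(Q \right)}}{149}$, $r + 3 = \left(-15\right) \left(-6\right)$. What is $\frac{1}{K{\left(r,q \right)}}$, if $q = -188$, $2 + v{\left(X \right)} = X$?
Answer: $\frac{149}{85} \approx 1.7529$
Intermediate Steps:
$v{\left(X \right)} = -2 + X$
$r = 87$ ($r = -3 - -90 = -3 + 90 = 87$)
$K{\left(Q,N \right)} = - \frac{2}{149} + \frac{Q}{149}$ ($K{\left(Q,N \right)} = \frac{-2 + Q}{149} = \left(-2 + Q\right) \frac{1}{149} = - \frac{2}{149} + \frac{Q}{149}$)
$\frac{1}{K{\left(r,q \right)}} = \frac{1}{- \frac{2}{149} + \frac{1}{149} \cdot 87} = \frac{1}{- \frac{2}{149} + \frac{87}{149}} = \frac{1}{\frac{85}{149}} = \frac{149}{85}$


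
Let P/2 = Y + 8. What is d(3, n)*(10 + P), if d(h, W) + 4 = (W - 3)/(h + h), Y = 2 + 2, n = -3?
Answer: -170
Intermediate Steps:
Y = 4
d(h, W) = -4 + (-3 + W)/(2*h) (d(h, W) = -4 + (W - 3)/(h + h) = -4 + (-3 + W)/((2*h)) = -4 + (-3 + W)*(1/(2*h)) = -4 + (-3 + W)/(2*h))
P = 24 (P = 2*(4 + 8) = 2*12 = 24)
d(3, n)*(10 + P) = ((½)*(-3 - 3 - 8*3)/3)*(10 + 24) = ((½)*(⅓)*(-3 - 3 - 24))*34 = ((½)*(⅓)*(-30))*34 = -5*34 = -170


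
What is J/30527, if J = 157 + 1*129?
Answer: 286/30527 ≈ 0.0093687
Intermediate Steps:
J = 286 (J = 157 + 129 = 286)
J/30527 = 286/30527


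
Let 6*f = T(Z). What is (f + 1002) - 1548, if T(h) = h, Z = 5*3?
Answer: -1087/2 ≈ -543.50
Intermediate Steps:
Z = 15
f = 5/2 (f = (⅙)*15 = 5/2 ≈ 2.5000)
(f + 1002) - 1548 = (5/2 + 1002) - 1548 = 2009/2 - 1548 = -1087/2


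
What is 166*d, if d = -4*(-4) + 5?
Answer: 3486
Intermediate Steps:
d = 21 (d = 16 + 5 = 21)
166*d = 166*21 = 3486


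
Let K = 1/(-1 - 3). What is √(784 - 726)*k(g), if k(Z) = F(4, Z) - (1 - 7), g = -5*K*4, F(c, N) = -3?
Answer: 3*√58 ≈ 22.847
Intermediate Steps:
K = -¼ (K = 1/(-4) = -¼ ≈ -0.25000)
g = 5 (g = -5*(-¼)*4 = (5/4)*4 = 5)
k(Z) = 3 (k(Z) = -3 - (1 - 7) = -3 - 1*(-6) = -3 + 6 = 3)
√(784 - 726)*k(g) = √(784 - 726)*3 = √58*3 = 3*√58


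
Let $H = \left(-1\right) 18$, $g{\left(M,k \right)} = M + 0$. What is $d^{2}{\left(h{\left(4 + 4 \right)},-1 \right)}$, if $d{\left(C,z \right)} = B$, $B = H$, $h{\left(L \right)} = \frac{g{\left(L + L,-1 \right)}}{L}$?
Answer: $324$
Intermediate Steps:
$g{\left(M,k \right)} = M$
$h{\left(L \right)} = 2$ ($h{\left(L \right)} = \frac{L + L}{L} = \frac{2 L}{L} = 2$)
$H = -18$
$B = -18$
$d{\left(C,z \right)} = -18$
$d^{2}{\left(h{\left(4 + 4 \right)},-1 \right)} = \left(-18\right)^{2} = 324$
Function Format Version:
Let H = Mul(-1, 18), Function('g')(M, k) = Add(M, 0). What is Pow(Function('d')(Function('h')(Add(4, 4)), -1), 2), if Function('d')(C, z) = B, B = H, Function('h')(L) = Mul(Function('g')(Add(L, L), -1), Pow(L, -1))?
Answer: 324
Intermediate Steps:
Function('g')(M, k) = M
Function('h')(L) = 2 (Function('h')(L) = Mul(Add(L, L), Pow(L, -1)) = Mul(Mul(2, L), Pow(L, -1)) = 2)
H = -18
B = -18
Function('d')(C, z) = -18
Pow(Function('d')(Function('h')(Add(4, 4)), -1), 2) = Pow(-18, 2) = 324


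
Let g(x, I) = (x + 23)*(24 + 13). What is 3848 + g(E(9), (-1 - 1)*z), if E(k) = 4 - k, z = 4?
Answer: 4514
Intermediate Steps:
g(x, I) = 851 + 37*x (g(x, I) = (23 + x)*37 = 851 + 37*x)
3848 + g(E(9), (-1 - 1)*z) = 3848 + (851 + 37*(4 - 1*9)) = 3848 + (851 + 37*(4 - 9)) = 3848 + (851 + 37*(-5)) = 3848 + (851 - 185) = 3848 + 666 = 4514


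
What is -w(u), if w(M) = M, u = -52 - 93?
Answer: 145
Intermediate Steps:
u = -145
-w(u) = -1*(-145) = 145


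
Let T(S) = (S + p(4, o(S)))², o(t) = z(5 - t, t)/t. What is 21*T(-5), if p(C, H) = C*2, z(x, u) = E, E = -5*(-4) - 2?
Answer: 189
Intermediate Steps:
E = 18 (E = 20 - 2 = 18)
z(x, u) = 18
o(t) = 18/t
p(C, H) = 2*C
T(S) = (8 + S)² (T(S) = (S + 2*4)² = (S + 8)² = (8 + S)²)
21*T(-5) = 21*(8 - 5)² = 21*3² = 21*9 = 189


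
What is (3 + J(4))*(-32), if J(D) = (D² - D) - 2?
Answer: -416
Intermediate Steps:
J(D) = -2 + D² - D
(3 + J(4))*(-32) = (3 + (-2 + 4² - 1*4))*(-32) = (3 + (-2 + 16 - 4))*(-32) = (3 + 10)*(-32) = 13*(-32) = -416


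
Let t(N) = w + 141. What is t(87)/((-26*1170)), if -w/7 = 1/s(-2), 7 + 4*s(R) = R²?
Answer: -451/91260 ≈ -0.0049419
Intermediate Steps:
s(R) = -7/4 + R²/4
w = 28/3 (w = -7/(-7/4 + (¼)*(-2)²) = -7/(-7/4 + (¼)*4) = -7/(-7/4 + 1) = -7/(-¾) = -7*(-4/3) = 28/3 ≈ 9.3333)
t(N) = 451/3 (t(N) = 28/3 + 141 = 451/3)
t(87)/((-26*1170)) = 451/(3*((-26*1170))) = (451/3)/(-30420) = (451/3)*(-1/30420) = -451/91260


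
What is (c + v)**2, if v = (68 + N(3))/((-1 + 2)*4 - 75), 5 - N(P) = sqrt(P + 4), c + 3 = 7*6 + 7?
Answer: (3193 + sqrt(7))**2/5041 ≈ 2025.8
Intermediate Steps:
c = 46 (c = -3 + (7*6 + 7) = -3 + (42 + 7) = -3 + 49 = 46)
N(P) = 5 - sqrt(4 + P) (N(P) = 5 - sqrt(P + 4) = 5 - sqrt(4 + P))
v = -73/71 + sqrt(7)/71 (v = (68 + (5 - sqrt(4 + 3)))/((-1 + 2)*4 - 75) = (68 + (5 - sqrt(7)))/(1*4 - 75) = (73 - sqrt(7))/(4 - 75) = (73 - sqrt(7))/(-71) = (73 - sqrt(7))*(-1/71) = -73/71 + sqrt(7)/71 ≈ -0.99090)
(c + v)**2 = (46 + (-73/71 + sqrt(7)/71))**2 = (3193/71 + sqrt(7)/71)**2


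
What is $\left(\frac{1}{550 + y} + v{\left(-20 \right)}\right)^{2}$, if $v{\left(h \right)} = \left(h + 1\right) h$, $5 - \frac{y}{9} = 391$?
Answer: $\frac{1234585432161}{8549776} \approx 1.444 \cdot 10^{5}$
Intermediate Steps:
$y = -3474$ ($y = 45 - 3519 = -3474$)
$v{\left(h \right)} = h \left(1 + h\right)$ ($v{\left(h \right)} = \left(1 + h\right) h = h \left(1 + h\right)$)
$\left(\frac{1}{550 + y} + v{\left(-20 \right)}\right)^{2} = \left(\frac{1}{550 - 3474} - 20 \left(1 - 20\right)\right)^{2} = \left(\frac{1}{-2924} - -380\right)^{2} = \left(- \frac{1}{2924} + 380\right)^{2} = \left(\frac{1111119}{2924}\right)^{2} = \frac{1234585432161}{8549776}$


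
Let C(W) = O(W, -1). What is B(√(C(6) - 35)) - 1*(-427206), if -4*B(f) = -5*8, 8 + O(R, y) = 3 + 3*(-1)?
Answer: 427216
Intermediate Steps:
O(R, y) = -8 (O(R, y) = -8 + (3 + 3*(-1)) = -8 + (3 - 3) = -8 + 0 = -8)
C(W) = -8
B(f) = 10 (B(f) = -(-5)*8/4 = -¼*(-40) = 10)
B(√(C(6) - 35)) - 1*(-427206) = 10 - 1*(-427206) = 10 + 427206 = 427216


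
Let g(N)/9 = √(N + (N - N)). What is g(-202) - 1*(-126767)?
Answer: 126767 + 9*I*√202 ≈ 1.2677e+5 + 127.91*I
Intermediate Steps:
g(N) = 9*√N (g(N) = 9*√(N + (N - N)) = 9*√(N + 0) = 9*√N)
g(-202) - 1*(-126767) = 9*√(-202) - 1*(-126767) = 9*(I*√202) + 126767 = 9*I*√202 + 126767 = 126767 + 9*I*√202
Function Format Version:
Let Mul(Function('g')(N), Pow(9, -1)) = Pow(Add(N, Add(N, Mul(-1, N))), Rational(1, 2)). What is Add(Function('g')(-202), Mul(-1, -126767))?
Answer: Add(126767, Mul(9, I, Pow(202, Rational(1, 2)))) ≈ Add(1.2677e+5, Mul(127.91, I))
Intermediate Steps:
Function('g')(N) = Mul(9, Pow(N, Rational(1, 2))) (Function('g')(N) = Mul(9, Pow(Add(N, Add(N, Mul(-1, N))), Rational(1, 2))) = Mul(9, Pow(Add(N, 0), Rational(1, 2))) = Mul(9, Pow(N, Rational(1, 2))))
Add(Function('g')(-202), Mul(-1, -126767)) = Add(Mul(9, Pow(-202, Rational(1, 2))), Mul(-1, -126767)) = Add(Mul(9, Mul(I, Pow(202, Rational(1, 2)))), 126767) = Add(Mul(9, I, Pow(202, Rational(1, 2))), 126767) = Add(126767, Mul(9, I, Pow(202, Rational(1, 2))))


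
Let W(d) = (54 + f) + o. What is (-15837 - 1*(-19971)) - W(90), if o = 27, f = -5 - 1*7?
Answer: 4065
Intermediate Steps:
f = -12 (f = -5 - 7 = -12)
W(d) = 69 (W(d) = (54 - 12) + 27 = 42 + 27 = 69)
(-15837 - 1*(-19971)) - W(90) = (-15837 - 1*(-19971)) - 1*69 = (-15837 + 19971) - 69 = 4134 - 69 = 4065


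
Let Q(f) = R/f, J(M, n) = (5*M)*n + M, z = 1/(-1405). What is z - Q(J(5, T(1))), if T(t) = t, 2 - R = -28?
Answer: -1406/1405 ≈ -1.0007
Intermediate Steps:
R = 30 (R = 2 - 1*(-28) = 2 + 28 = 30)
z = -1/1405 ≈ -0.00071174
J(M, n) = M + 5*M*n (J(M, n) = 5*M*n + M = M + 5*M*n)
Q(f) = 30/f
z - Q(J(5, T(1))) = -1/1405 - 30/(5*(1 + 5*1)) = -1/1405 - 30/(5*(1 + 5)) = -1/1405 - 30/(5*6) = -1/1405 - 30/30 = -1/1405 - 1*1 = -1/1405 - 1 = -1406/1405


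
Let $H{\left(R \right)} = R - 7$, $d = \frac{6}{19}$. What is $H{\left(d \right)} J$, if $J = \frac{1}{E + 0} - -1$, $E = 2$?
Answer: $- \frac{381}{38} \approx -10.026$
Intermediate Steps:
$d = \frac{6}{19}$ ($d = 6 \cdot \frac{1}{19} = \frac{6}{19} \approx 0.31579$)
$H{\left(R \right)} = -7 + R$
$J = \frac{3}{2}$ ($J = \frac{1}{2 + 0} - -1 = \frac{1}{2} + 1 = \frac{3}{2} \approx 1.5$)
$H{\left(d \right)} J = \left(-7 + \frac{6}{19}\right) \frac{3}{2} = \left(- \frac{127}{19}\right) \frac{3}{2} = - \frac{381}{38}$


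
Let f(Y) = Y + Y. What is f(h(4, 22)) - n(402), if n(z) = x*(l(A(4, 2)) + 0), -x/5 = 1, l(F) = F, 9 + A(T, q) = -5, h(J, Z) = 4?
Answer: -62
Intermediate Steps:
A(T, q) = -14 (A(T, q) = -9 - 5 = -14)
f(Y) = 2*Y
x = -5 (x = -5*1 = -5)
n(z) = 70 (n(z) = -5*(-14 + 0) = -5*(-14) = 70)
f(h(4, 22)) - n(402) = 2*4 - 1*70 = 8 - 70 = -62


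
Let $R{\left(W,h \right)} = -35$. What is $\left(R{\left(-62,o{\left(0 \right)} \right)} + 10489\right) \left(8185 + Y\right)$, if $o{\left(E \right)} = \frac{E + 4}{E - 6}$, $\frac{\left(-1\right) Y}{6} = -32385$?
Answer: $2116882730$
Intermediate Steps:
$Y = 194310$ ($Y = \left(-6\right) \left(-32385\right) = 194310$)
$o{\left(E \right)} = \frac{4 + E}{-6 + E}$
$\left(R{\left(-62,o{\left(0 \right)} \right)} + 10489\right) \left(8185 + Y\right) = \left(-35 + 10489\right) \left(8185 + 194310\right) = 10454 \cdot 202495 = 2116882730$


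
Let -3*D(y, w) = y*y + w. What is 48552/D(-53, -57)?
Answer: -18207/344 ≈ -52.927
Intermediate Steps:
D(y, w) = -w/3 - y²/3 (D(y, w) = -(y*y + w)/3 = -(y² + w)/3 = -(w + y²)/3 = -w/3 - y²/3)
48552/D(-53, -57) = 48552/(-⅓*(-57) - ⅓*(-53)²) = 48552/(19 - ⅓*2809) = 48552/(19 - 2809/3) = 48552/(-2752/3) = 48552*(-3/2752) = -18207/344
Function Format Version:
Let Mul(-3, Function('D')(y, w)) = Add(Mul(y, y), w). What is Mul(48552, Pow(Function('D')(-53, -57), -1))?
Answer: Rational(-18207, 344) ≈ -52.927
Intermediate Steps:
Function('D')(y, w) = Add(Mul(Rational(-1, 3), w), Mul(Rational(-1, 3), Pow(y, 2))) (Function('D')(y, w) = Mul(Rational(-1, 3), Add(Mul(y, y), w)) = Mul(Rational(-1, 3), Add(Pow(y, 2), w)) = Mul(Rational(-1, 3), Add(w, Pow(y, 2))) = Add(Mul(Rational(-1, 3), w), Mul(Rational(-1, 3), Pow(y, 2))))
Mul(48552, Pow(Function('D')(-53, -57), -1)) = Mul(48552, Pow(Add(Mul(Rational(-1, 3), -57), Mul(Rational(-1, 3), Pow(-53, 2))), -1)) = Mul(48552, Pow(Add(19, Mul(Rational(-1, 3), 2809)), -1)) = Mul(48552, Pow(Add(19, Rational(-2809, 3)), -1)) = Mul(48552, Pow(Rational(-2752, 3), -1)) = Mul(48552, Rational(-3, 2752)) = Rational(-18207, 344)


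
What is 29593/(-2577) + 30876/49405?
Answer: -1382474713/127316685 ≈ -10.859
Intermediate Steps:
29593/(-2577) + 30876/49405 = 29593*(-1/2577) + 30876*(1/49405) = -29593/2577 + 30876/49405 = -1382474713/127316685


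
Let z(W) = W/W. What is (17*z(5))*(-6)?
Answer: -102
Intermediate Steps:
z(W) = 1
(17*z(5))*(-6) = (17*1)*(-6) = 17*(-6) = -102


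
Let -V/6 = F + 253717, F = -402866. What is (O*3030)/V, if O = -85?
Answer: -42925/149149 ≈ -0.28780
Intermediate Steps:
V = 894894 (V = -6*(-402866 + 253717) = -6*(-149149) = 894894)
(O*3030)/V = -85*3030/894894 = -257550*1/894894 = -42925/149149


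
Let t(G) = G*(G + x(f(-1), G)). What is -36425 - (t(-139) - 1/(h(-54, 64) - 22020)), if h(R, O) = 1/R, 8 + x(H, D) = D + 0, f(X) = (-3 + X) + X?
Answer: -90583001553/1189081 ≈ -76179.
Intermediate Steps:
f(X) = -3 + 2*X
x(H, D) = -8 + D (x(H, D) = -8 + (D + 0) = -8 + D)
t(G) = G*(-8 + 2*G) (t(G) = G*(G + (-8 + G)) = G*(-8 + 2*G))
-36425 - (t(-139) - 1/(h(-54, 64) - 22020)) = -36425 - (2*(-139)*(-4 - 139) - 1/(1/(-54) - 22020)) = -36425 - (2*(-139)*(-143) - 1/(-1/54 - 22020)) = -36425 - (39754 - 1/(-1189081/54)) = -36425 - (39754 - 1*(-54/1189081)) = -36425 - (39754 + 54/1189081) = -36425 - 1*47270726128/1189081 = -36425 - 47270726128/1189081 = -90583001553/1189081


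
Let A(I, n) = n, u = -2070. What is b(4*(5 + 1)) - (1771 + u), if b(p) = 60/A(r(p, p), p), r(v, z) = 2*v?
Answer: 603/2 ≈ 301.50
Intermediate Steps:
b(p) = 60/p
b(4*(5 + 1)) - (1771 + u) = 60/((4*(5 + 1))) - (1771 - 2070) = 60/((4*6)) - 1*(-299) = 60/24 + 299 = 60*(1/24) + 299 = 5/2 + 299 = 603/2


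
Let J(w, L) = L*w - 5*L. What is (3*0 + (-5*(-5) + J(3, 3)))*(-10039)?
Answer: -190741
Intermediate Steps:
J(w, L) = -5*L + L*w
(3*0 + (-5*(-5) + J(3, 3)))*(-10039) = (3*0 + (-5*(-5) + 3*(-5 + 3)))*(-10039) = (0 + (25 + 3*(-2)))*(-10039) = (0 + (25 - 6))*(-10039) = (0 + 19)*(-10039) = 19*(-10039) = -190741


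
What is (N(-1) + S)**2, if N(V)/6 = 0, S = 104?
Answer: 10816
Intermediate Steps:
N(V) = 0 (N(V) = 6*0 = 0)
(N(-1) + S)**2 = (0 + 104)**2 = 104**2 = 10816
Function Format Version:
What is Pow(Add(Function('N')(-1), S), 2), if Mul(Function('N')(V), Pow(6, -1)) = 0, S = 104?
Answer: 10816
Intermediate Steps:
Function('N')(V) = 0 (Function('N')(V) = Mul(6, 0) = 0)
Pow(Add(Function('N')(-1), S), 2) = Pow(Add(0, 104), 2) = Pow(104, 2) = 10816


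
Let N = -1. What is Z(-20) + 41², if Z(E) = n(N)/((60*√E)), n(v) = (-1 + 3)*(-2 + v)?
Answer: 1681 + I*√5/100 ≈ 1681.0 + 0.022361*I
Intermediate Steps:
n(v) = -4 + 2*v (n(v) = 2*(-2 + v) = -4 + 2*v)
Z(E) = -1/(10*√E) (Z(E) = (-4 + 2*(-1))/((60*√E)) = (-4 - 2)*(1/(60*√E)) = -1/(10*√E))
Z(-20) + 41² = -(-1)*I*√5/100 + 41² = -(-1)*I*√5/100 + 1681 = I*√5/100 + 1681 = 1681 + I*√5/100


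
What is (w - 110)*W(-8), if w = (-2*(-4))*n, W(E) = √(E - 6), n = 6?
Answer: -62*I*√14 ≈ -231.98*I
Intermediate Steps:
W(E) = √(-6 + E)
w = 48 (w = -2*(-4)*6 = 8*6 = 48)
(w - 110)*W(-8) = (48 - 110)*√(-6 - 8) = -62*I*√14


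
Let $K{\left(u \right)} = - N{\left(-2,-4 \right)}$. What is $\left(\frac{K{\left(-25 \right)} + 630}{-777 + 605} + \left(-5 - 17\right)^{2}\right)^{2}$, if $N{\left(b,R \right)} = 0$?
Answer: $\frac{1706433481}{7396} \approx 2.3072 \cdot 10^{5}$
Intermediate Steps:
$K{\left(u \right)} = 0$ ($K{\left(u \right)} = \left(-1\right) 0 = 0$)
$\left(\frac{K{\left(-25 \right)} + 630}{-777 + 605} + \left(-5 - 17\right)^{2}\right)^{2} = \left(\frac{0 + 630}{-777 + 605} + \left(-5 - 17\right)^{2}\right)^{2} = \left(\frac{630}{-172} + \left(-22\right)^{2}\right)^{2} = \left(630 \left(- \frac{1}{172}\right) + 484\right)^{2} = \left(- \frac{315}{86} + 484\right)^{2} = \left(\frac{41309}{86}\right)^{2} = \frac{1706433481}{7396}$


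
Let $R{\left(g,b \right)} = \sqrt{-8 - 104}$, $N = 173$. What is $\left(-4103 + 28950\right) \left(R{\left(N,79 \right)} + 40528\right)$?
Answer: $1006999216 + 99388 i \sqrt{7} \approx 1.007 \cdot 10^{9} + 2.6296 \cdot 10^{5} i$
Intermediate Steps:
$R{\left(g,b \right)} = 4 i \sqrt{7}$ ($R{\left(g,b \right)} = \sqrt{-112} = 4 i \sqrt{7}$)
$\left(-4103 + 28950\right) \left(R{\left(N,79 \right)} + 40528\right) = \left(-4103 + 28950\right) \left(4 i \sqrt{7} + 40528\right) = 24847 \left(40528 + 4 i \sqrt{7}\right) = 1006999216 + 99388 i \sqrt{7}$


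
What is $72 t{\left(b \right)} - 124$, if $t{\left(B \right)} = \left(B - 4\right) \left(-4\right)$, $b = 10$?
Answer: $-1852$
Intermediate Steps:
$t{\left(B \right)} = 16 - 4 B$ ($t{\left(B \right)} = \left(-4 + B\right) \left(-4\right) = 16 - 4 B$)
$72 t{\left(b \right)} - 124 = 72 \left(16 - 40\right) - 124 = 72 \left(-24\right) - 124 = -1728 - 124 = -1852$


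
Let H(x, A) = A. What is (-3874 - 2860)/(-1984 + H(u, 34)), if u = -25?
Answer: 259/75 ≈ 3.4533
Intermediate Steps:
(-3874 - 2860)/(-1984 + H(u, 34)) = (-3874 - 2860)/(-1984 + 34) = -6734/(-1950) = -6734*(-1/1950) = 259/75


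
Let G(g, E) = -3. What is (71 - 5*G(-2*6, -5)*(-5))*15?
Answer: -60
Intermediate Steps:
(71 - 5*G(-2*6, -5)*(-5))*15 = (71 - 5*(-3)*(-5))*15 = (71 + 15*(-5))*15 = (71 - 75)*15 = -4*15 = -60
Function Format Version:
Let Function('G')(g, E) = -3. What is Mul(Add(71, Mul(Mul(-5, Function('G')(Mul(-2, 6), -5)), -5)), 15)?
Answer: -60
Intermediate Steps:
Mul(Add(71, Mul(Mul(-5, Function('G')(Mul(-2, 6), -5)), -5)), 15) = Mul(Add(71, Mul(Mul(-5, -3), -5)), 15) = Mul(Add(71, Mul(15, -5)), 15) = Mul(Add(71, -75), 15) = Mul(-4, 15) = -60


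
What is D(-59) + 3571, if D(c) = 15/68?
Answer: 242843/68 ≈ 3571.2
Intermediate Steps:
D(c) = 15/68 (D(c) = 15*(1/68) = 15/68)
D(-59) + 3571 = 15/68 + 3571 = 242843/68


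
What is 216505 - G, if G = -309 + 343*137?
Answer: 169823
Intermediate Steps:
G = 46682 (G = -309 + 46991 = 46682)
216505 - G = 216505 - 1*46682 = 216505 - 46682 = 169823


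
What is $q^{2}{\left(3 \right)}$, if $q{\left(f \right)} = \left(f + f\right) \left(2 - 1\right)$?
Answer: $36$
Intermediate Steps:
$q{\left(f \right)} = 2 f$ ($q{\left(f \right)} = 2 f 1 = 2 f$)
$q^{2}{\left(3 \right)} = \left(2 \cdot 3\right)^{2} = 6^{2} = 36$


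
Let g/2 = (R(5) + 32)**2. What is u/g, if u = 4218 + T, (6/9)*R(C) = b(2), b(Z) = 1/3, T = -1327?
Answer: 5782/4225 ≈ 1.3685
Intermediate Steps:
b(Z) = 1/3
R(C) = 1/2 (R(C) = (3/2)*(1/3) = 1/2)
g = 4225/2 (g = 2*(1/2 + 32)**2 = 2*(65/2)**2 = 2*(4225/4) = 4225/2 ≈ 2112.5)
u = 2891 (u = 4218 - 1327 = 2891)
u/g = 2891/(4225/2) = 2891*(2/4225) = 5782/4225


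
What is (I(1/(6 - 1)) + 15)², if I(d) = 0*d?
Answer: 225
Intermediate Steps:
I(d) = 0
(I(1/(6 - 1)) + 15)² = (0 + 15)² = 15² = 225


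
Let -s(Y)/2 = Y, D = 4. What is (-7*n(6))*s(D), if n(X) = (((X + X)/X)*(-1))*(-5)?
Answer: 560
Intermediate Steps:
s(Y) = -2*Y
n(X) = 10 (n(X) = (((2*X)/X)*(-1))*(-5) = (2*(-1))*(-5) = -2*(-5) = 10)
(-7*n(6))*s(D) = (-7*10)*(-2*4) = -70*(-8) = 560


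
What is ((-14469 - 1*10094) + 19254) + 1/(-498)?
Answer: -2643883/498 ≈ -5309.0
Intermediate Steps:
((-14469 - 1*10094) + 19254) + 1/(-498) = ((-14469 - 10094) + 19254) - 1/498 = (-24563 + 19254) - 1/498 = -5309 - 1/498 = -2643883/498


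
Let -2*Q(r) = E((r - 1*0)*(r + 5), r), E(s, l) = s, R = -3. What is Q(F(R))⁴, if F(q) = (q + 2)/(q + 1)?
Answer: 14641/4096 ≈ 3.5745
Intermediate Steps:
F(q) = (2 + q)/(1 + q)
Q(r) = -r*(5 + r)/2 (Q(r) = -(r - 1*0)*(r + 5)/2 = -(r + 0)*(5 + r)/2 = -r*(5 + r)/2)
Q(F(R))⁴ = (-(2 - 3)/(1 - 3)*(5 + (2 - 3)/(1 - 3))/2)⁴ = (--1/(-2)*(5 - 1/(-2))/2)⁴ = (-(-½*(-1))*(5 - ½*(-1))/2)⁴ = (-½*½*(5 + ½))⁴ = (-½*½*11/2)⁴ = (-11/8)⁴ = 14641/4096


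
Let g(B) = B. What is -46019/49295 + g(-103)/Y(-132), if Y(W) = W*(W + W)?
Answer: -1608747497/1717832160 ≈ -0.93650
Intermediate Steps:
Y(W) = 2*W**2 (Y(W) = W*(2*W) = 2*W**2)
-46019/49295 + g(-103)/Y(-132) = -46019/49295 - 103/(2*(-132)**2) = -46019*1/49295 - 103/(2*17424) = -46019/49295 - 103/34848 = -1608747497/1717832160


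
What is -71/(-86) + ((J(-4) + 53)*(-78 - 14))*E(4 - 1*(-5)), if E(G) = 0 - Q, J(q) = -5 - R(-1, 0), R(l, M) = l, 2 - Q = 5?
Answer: -1162993/86 ≈ -13523.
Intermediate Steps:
Q = -3 (Q = 2 - 1*5 = 2 - 5 = -3)
J(q) = -4 (J(q) = -5 - 1*(-1) = -5 + 1 = -4)
E(G) = 3 (E(G) = 0 - 1*(-3) = 0 + 3 = 3)
-71/(-86) + ((J(-4) + 53)*(-78 - 14))*E(4 - 1*(-5)) = -71/(-86) + ((-4 + 53)*(-78 - 14))*3 = -71*(-1/86) + (49*(-92))*3 = 71/86 - 4508*3 = 71/86 - 13524 = -1162993/86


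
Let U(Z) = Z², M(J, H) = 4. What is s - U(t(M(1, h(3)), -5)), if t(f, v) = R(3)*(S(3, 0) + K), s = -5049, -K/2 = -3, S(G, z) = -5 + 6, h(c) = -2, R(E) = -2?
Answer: -5245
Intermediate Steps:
S(G, z) = 1
K = 6 (K = -2*(-3) = 6)
t(f, v) = -14 (t(f, v) = -2*(1 + 6) = -2*7 = -14)
s - U(t(M(1, h(3)), -5)) = -5049 - 1*(-14)² = -5049 - 1*196 = -5049 - 196 = -5245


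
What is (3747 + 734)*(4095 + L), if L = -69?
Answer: 18040506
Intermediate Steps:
(3747 + 734)*(4095 + L) = (3747 + 734)*(4095 - 69) = 4481*4026 = 18040506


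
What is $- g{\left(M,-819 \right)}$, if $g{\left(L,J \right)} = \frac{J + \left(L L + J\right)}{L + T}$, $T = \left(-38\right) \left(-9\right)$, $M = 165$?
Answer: $- \frac{8529}{169} \approx -50.467$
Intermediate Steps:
$T = 342$
$g{\left(L,J \right)} = \frac{L^{2} + 2 J}{342 + L}$ ($g{\left(L,J \right)} = \frac{J + \left(L L + J\right)}{L + 342} = \frac{J + \left(L^{2} + J\right)}{342 + L} = \frac{J + \left(J + L^{2}\right)}{342 + L} = \frac{L^{2} + 2 J}{342 + L}$)
$- g{\left(M,-819 \right)} = - \frac{165^{2} + 2 \left(-819\right)}{342 + 165} = - \frac{27225 - 1638}{507} = - \frac{25587}{507} = \left(-1\right) \frac{8529}{169} = - \frac{8529}{169}$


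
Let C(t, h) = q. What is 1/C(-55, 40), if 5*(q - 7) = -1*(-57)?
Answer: 5/92 ≈ 0.054348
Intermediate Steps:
q = 92/5 (q = 7 + (-1*(-57))/5 = 7 + (1/5)*57 = 7 + 57/5 = 92/5 ≈ 18.400)
C(t, h) = 92/5
1/C(-55, 40) = 1/(92/5) = 5/92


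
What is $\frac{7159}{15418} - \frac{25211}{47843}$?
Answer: $- \frac{46195161}{737643374} \approx -0.062625$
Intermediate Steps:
$\frac{7159}{15418} - \frac{25211}{47843} = - \frac{46195161}{737643374}$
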